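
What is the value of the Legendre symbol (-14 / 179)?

-1

First reduce: -14 ≡ 165 (mod 179).
Reciprocity: 165 ≡ 1 and 179 ≡ 3 (mod 4), so (165/179) = +(179/165).
Reduce top mod 165: now compute (14/165).
Pull out 2: since 165 ≡ 5 (mod 8), (2/165) = -1.
Reciprocity: 7 ≡ 3 and 165 ≡ 1 (mod 4), so (7/165) = +(165/7).
Reduce top mod 7: now compute (4/7).
Pull out 2^2: since 7 ≡ 7 (mod 8), (2/7) = +1, so (2/7)^2 = +1.
Reached (1/7) = 1. Collecting the sign flips along the way, the symbol is -1.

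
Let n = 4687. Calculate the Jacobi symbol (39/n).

1

Reciprocity: 39 ≡ 3 and 4687 ≡ 3 (mod 4), so (39/4687) = −(4687/39).
Reduce top mod 39: now compute (7/39).
Reciprocity: 7 ≡ 3 and 39 ≡ 3 (mod 4), so (7/39) = −(39/7).
Reduce top mod 7: now compute (4/7).
Pull out 2^2: since 7 ≡ 7 (mod 8), (2/7) = +1, so (2/7)^2 = +1.
Reached (1/7) = 1. Collecting the sign flips along the way, the symbol is +1.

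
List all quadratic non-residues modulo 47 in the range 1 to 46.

Square k = 1,…,23 (k and 47−k give the same square):
1²=1, 2²=4, 3²=9, 4²=16, 5²=25, 6²=36, 7²≡2, 8²≡17, 9²≡34, 10²≡6, 11²≡27, 12²≡3, 13²≡28, 14²≡8, 15²≡37, 16²≡21, 17²≡7, 18²≡42, 19²≡32, 20²≡24, 21²≡18, 22²≡14, 23²≡12 (mod 47).
The residues are {1, 2, 3, 4, 6, 7, 8, 9, 12, 14, 16, 17, 18, 21, 24, 25, 27, 28, 32, 34, 36, 37, 42}; the non-residues are the remaining 23 nonzero classes.

5 10 11 13 15 19 20 22 23 26 29 30 31 33 35 38 39 40 41 43 44 45 46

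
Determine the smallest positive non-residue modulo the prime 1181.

(2/1181) = −1, so 2 is the smallest positive non-residue mod 1181.

2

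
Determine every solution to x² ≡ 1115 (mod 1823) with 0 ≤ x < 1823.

Since 1823 ≡ 3 (mod 4), a square root of 1115 is 1115^((1823+1)/4) = 1115^456 mod 1823.
Repeated squaring: 1115^2≡1762, 1115^4≡75, 1115^8≡156, 1115^16≡637, 1115^32≡1063, 1115^64≡1532, 1115^128≡823, 1115^256≡996 (mod 1823).
1115^456 = 1115^(256+128+64+8) ≡ 1754 (mod 1823).
Check: 1754² = 3076516 ≡ 1115 (mod 1823). The two roots are 69 and 1754.

69, 1754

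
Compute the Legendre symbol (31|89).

Euler's criterion: (31/89) ≡ 31^44 (mod 89).
31^2 ≡ 71 (mod 89)
31^4 ≡ 57 (mod 89)
31^8 ≡ 45 (mod 89)
31^16 ≡ 67 (mod 89)
31^32 ≡ 39 (mod 89)
31^44 = 31^(32+8+4) ≡ 88 (mod 89).
Result is 88 ≡ −1, so (31/89) = −1.

-1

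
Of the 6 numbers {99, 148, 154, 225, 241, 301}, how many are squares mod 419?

4

(99/419) = -1 → non-residue.
(148/419) = +1 → QR.
(154/419) = +1 → QR.
(225/419) = +1 → QR.
(241/419) = -1 → non-residue.
(301/419) = +1 → QR.
Total quadratic residues among the 6: 4.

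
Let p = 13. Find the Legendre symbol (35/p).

Euler's criterion: (35/13) ≡ 9^6 (mod 13).
9^2 ≡ 3 (mod 13)
9^4 ≡ 9 (mod 13)
9^6 = 9^(4+2) ≡ 1 (mod 13).
Result is 1, so (35/13) = 1.

1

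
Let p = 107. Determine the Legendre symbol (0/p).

0

Top reduces to 0: gcd > 1, so the symbol is 0.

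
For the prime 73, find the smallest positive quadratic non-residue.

(2/73) = +1, so 2 is a residue.
(3/73) = +1, so 3 is a residue.
(4/73) = +1, so 4 is a residue.
(5/73) = −1, so 5 is the smallest positive non-residue mod 73.

5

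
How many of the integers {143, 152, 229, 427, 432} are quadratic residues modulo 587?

(143/587) = +1 → QR.
(152/587) = +1 → QR.
(229/587) = +1 → QR.
(427/587) = -1 → non-residue.
(432/587) = +1 → QR.
Total quadratic residues among the 5: 4.

4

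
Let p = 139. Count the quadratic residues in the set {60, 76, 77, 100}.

2

(60/139) = -1 → non-residue.
(76/139) = -1 → non-residue.
(77/139) = +1 → QR.
(100/139) = +1 → QR.
Total quadratic residues among the 4: 2.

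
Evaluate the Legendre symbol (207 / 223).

Reciprocity: 207 ≡ 3 and 223 ≡ 3 (mod 4), so (207/223) = −(223/207).
Reduce top mod 207: now compute (16/207).
Pull out 2^4: since 207 ≡ 7 (mod 8), (2/207) = +1, so (2/207)^4 = +1.
Reached (1/207) = 1. Collecting the sign flips along the way, the symbol is -1.

-1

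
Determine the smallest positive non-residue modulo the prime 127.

(2/127) = +1, so 2 is a residue.
(3/127) = −1, so 3 is the smallest positive non-residue mod 127.

3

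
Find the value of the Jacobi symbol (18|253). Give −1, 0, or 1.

-1

Pull out 2: since 253 ≡ 5 (mod 8), (2/253) = -1.
Reciprocity: 9 ≡ 1 and 253 ≡ 1 (mod 4), so (9/253) = +(253/9).
Reduce top mod 9: now compute (1/9).
Reached (1/9) = 1. Collecting the sign flips along the way, the symbol is -1.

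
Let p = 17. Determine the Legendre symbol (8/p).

Pull out 2^3: since 17 ≡ 1 (mod 8), (2/17) = +1, so (2/17)^3 = +1.
Reached (1/17) = 1. Collecting the sign flips along the way, the symbol is +1.

1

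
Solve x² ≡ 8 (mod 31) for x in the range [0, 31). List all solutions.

Since 31 ≡ 3 (mod 4), a square root of 8 is 8^((31+1)/4) = 8^8 mod 31.
Repeated squaring: 8^2≡2, 8^4≡4, 8^8≡16 (mod 31).
8^8 = 8^(8) ≡ 16 (mod 31).
Check: 16² = 256 ≡ 8 (mod 31). The two roots are 15 and 16.

15, 16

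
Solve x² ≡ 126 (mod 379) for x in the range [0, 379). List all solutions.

92, 287

Since 379 ≡ 3 (mod 4), a square root of 126 is 126^((379+1)/4) = 126^95 mod 379.
Repeated squaring: 126^2≡337, 126^4≡248, 126^8≡106, 126^16≡245, 126^32≡143, 126^64≡362 (mod 379).
126^95 = 126^(64+16+8+4+2+1) ≡ 92 (mod 379).
Check: 92² = 8464 ≡ 126 (mod 379). The two roots are 92 and 287.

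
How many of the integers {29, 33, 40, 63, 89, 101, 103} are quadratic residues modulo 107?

(29/107) = +1 → QR.
(33/107) = +1 → QR.
(40/107) = +1 → QR.
(63/107) = -1 → non-residue.
(89/107) = +1 → QR.
(101/107) = +1 → QR.
(103/107) = -1 → non-residue.
Total quadratic residues among the 7: 5.

5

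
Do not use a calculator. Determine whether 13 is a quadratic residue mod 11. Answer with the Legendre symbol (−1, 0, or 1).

Euler's criterion: (13/11) ≡ 2^5 (mod 11).
2^2 ≡ 4 (mod 11)
2^4 ≡ 5 (mod 11)
2^5 = 2^(4+1) ≡ 10 (mod 11).
Result is 10 ≡ −1, so (13/11) = −1.

-1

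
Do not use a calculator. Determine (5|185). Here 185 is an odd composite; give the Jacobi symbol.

Reciprocity: 5 ≡ 1 and 185 ≡ 1 (mod 4), so (5/185) = +(185/5).
Reduce top mod 5: now compute (0/5).
Top reduces to 0: gcd > 1, so the symbol is 0.

0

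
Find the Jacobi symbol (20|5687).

-1

Pull out 2^2: since 5687 ≡ 7 (mod 8), (2/5687) = +1, so (2/5687)^2 = +1.
Reciprocity: 5 ≡ 1 and 5687 ≡ 3 (mod 4), so (5/5687) = +(5687/5).
Reduce top mod 5: now compute (2/5).
Pull out 2: since 5 ≡ 5 (mod 8), (2/5) = -1.
Reached (1/5) = 1. Collecting the sign flips along the way, the symbol is -1.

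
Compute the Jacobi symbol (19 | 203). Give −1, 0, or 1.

1

Reciprocity: 19 ≡ 3 and 203 ≡ 3 (mod 4), so (19/203) = −(203/19).
Reduce top mod 19: now compute (13/19).
Reciprocity: 13 ≡ 1 and 19 ≡ 3 (mod 4), so (13/19) = +(19/13).
Reduce top mod 13: now compute (6/13).
Pull out 2: since 13 ≡ 5 (mod 8), (2/13) = -1.
Reciprocity: 3 ≡ 3 and 13 ≡ 1 (mod 4), so (3/13) = +(13/3).
Reduce top mod 3: now compute (1/3).
Reached (1/3) = 1. Collecting the sign flips along the way, the symbol is +1.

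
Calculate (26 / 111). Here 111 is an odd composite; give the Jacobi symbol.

Pull out 2: since 111 ≡ 7 (mod 8), (2/111) = +1.
Reciprocity: 13 ≡ 1 and 111 ≡ 3 (mod 4), so (13/111) = +(111/13).
Reduce top mod 13: now compute (7/13).
Reciprocity: 7 ≡ 3 and 13 ≡ 1 (mod 4), so (7/13) = +(13/7).
Reduce top mod 7: now compute (6/7).
Pull out 2: since 7 ≡ 7 (mod 8), (2/7) = +1.
Reciprocity: 3 ≡ 3 and 7 ≡ 3 (mod 4), so (3/7) = −(7/3).
Reduce top mod 3: now compute (1/3).
Reached (1/3) = 1. Collecting the sign flips along the way, the symbol is -1.

-1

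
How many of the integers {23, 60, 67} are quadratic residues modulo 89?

(23/89) = -1 → non-residue.
(60/89) = -1 → non-residue.
(67/89) = +1 → QR.
Total quadratic residues among the 3: 1.

1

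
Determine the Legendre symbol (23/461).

1

Euler's criterion: (23/461) ≡ 23^230 (mod 461).
23^2 ≡ 68 (mod 461)
23^4 ≡ 14 (mod 461)
23^8 ≡ 196 (mod 461)
23^16 ≡ 153 (mod 461)
23^32 ≡ 359 (mod 461)
23^64 ≡ 262 (mod 461)
23^128 ≡ 416 (mod 461)
23^230 = 23^(128+64+32+4+2) ≡ 1 (mod 461).
Result is 1, so (23/461) = 1.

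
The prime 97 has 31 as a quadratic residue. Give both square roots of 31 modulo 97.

97 ≡ 1 (mod 4), so we find a root by search.
Trying successive values, 15² = 225 ≡ 31 (mod 97). The other root is 97 − 15 = 82.

15, 82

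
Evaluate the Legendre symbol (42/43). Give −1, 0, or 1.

Pull out 2: since 43 ≡ 3 (mod 8), (2/43) = -1.
Reciprocity: 21 ≡ 1 and 43 ≡ 3 (mod 4), so (21/43) = +(43/21).
Reduce top mod 21: now compute (1/21).
Reached (1/21) = 1. Collecting the sign flips along the way, the symbol is -1.

-1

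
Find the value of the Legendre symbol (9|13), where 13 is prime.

1

Euler's criterion: (9/13) ≡ 9^6 (mod 13).
9^2 ≡ 3 (mod 13)
9^4 ≡ 9 (mod 13)
9^6 = 9^(4+2) ≡ 1 (mod 13).
Result is 1, so (9/13) = 1.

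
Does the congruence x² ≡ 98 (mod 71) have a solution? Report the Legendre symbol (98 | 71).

Euler's criterion: (98/71) ≡ 27^35 (mod 71).
27^2 ≡ 19 (mod 71)
27^4 ≡ 6 (mod 71)
27^8 ≡ 36 (mod 71)
27^16 ≡ 18 (mod 71)
27^32 ≡ 40 (mod 71)
27^35 = 27^(32+2+1) ≡ 1 (mod 71).
Result is 1, so (98/71) = 1.

1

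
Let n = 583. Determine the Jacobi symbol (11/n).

Reciprocity: 11 ≡ 3 and 583 ≡ 3 (mod 4), so (11/583) = −(583/11).
Reduce top mod 11: now compute (0/11).
Top reduces to 0: gcd > 1, so the symbol is 0.

0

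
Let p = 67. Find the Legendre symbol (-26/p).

First reduce: -26 ≡ 41 (mod 67).
Reciprocity: 41 ≡ 1 and 67 ≡ 3 (mod 4), so (41/67) = +(67/41).
Reduce top mod 41: now compute (26/41).
Pull out 2: since 41 ≡ 1 (mod 8), (2/41) = +1.
Reciprocity: 13 ≡ 1 and 41 ≡ 1 (mod 4), so (13/41) = +(41/13).
Reduce top mod 13: now compute (2/13).
Pull out 2: since 13 ≡ 5 (mod 8), (2/13) = -1.
Reached (1/13) = 1. Collecting the sign flips along the way, the symbol is -1.

-1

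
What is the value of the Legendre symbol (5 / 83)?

-1

Euler's criterion: (5/83) ≡ 5^41 (mod 83).
5^2 ≡ 25 (mod 83)
5^4 ≡ 44 (mod 83)
5^8 ≡ 27 (mod 83)
5^16 ≡ 65 (mod 83)
5^32 ≡ 75 (mod 83)
5^41 = 5^(32+8+1) ≡ 82 (mod 83).
Result is 82 ≡ −1, so (5/83) = −1.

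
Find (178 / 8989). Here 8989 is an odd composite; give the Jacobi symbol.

Pull out 2: since 8989 ≡ 5 (mod 8), (2/8989) = -1.
Reciprocity: 89 ≡ 1 and 8989 ≡ 1 (mod 4), so (89/8989) = +(8989/89).
Reduce top mod 89: now compute (0/89).
Top reduces to 0: gcd > 1, so the symbol is 0.

0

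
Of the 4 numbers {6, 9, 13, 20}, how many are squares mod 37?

1

(6/37) = -1 → non-residue.
(9/37) = +1 → QR.
(13/37) = -1 → non-residue.
(20/37) = -1 → non-residue.
Total quadratic residues among the 4: 1.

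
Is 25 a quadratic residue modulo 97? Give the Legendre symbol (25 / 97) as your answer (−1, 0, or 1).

Reciprocity: 25 ≡ 1 and 97 ≡ 1 (mod 4), so (25/97) = +(97/25).
Reduce top mod 25: now compute (22/25).
Pull out 2: since 25 ≡ 1 (mod 8), (2/25) = +1.
Reciprocity: 11 ≡ 3 and 25 ≡ 1 (mod 4), so (11/25) = +(25/11).
Reduce top mod 11: now compute (3/11).
Reciprocity: 3 ≡ 3 and 11 ≡ 3 (mod 4), so (3/11) = −(11/3).
Reduce top mod 3: now compute (2/3).
Pull out 2: since 3 ≡ 3 (mod 8), (2/3) = -1.
Reached (1/3) = 1. Collecting the sign flips along the way, the symbol is +1.

1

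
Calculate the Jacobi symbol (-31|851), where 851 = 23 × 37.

1

First reduce: -31 ≡ 820 (mod 851).
Pull out 2^2: since 851 ≡ 3 (mod 8), (2/851) = -1, so (2/851)^2 = +1.
Reciprocity: 205 ≡ 1 and 851 ≡ 3 (mod 4), so (205/851) = +(851/205).
Reduce top mod 205: now compute (31/205).
Reciprocity: 31 ≡ 3 and 205 ≡ 1 (mod 4), so (31/205) = +(205/31).
Reduce top mod 31: now compute (19/31).
Reciprocity: 19 ≡ 3 and 31 ≡ 3 (mod 4), so (19/31) = −(31/19).
Reduce top mod 19: now compute (12/19).
Pull out 2^2: since 19 ≡ 3 (mod 8), (2/19) = -1, so (2/19)^2 = +1.
Reciprocity: 3 ≡ 3 and 19 ≡ 3 (mod 4), so (3/19) = −(19/3).
Reduce top mod 3: now compute (1/3).
Reached (1/3) = 1. Collecting the sign flips along the way, the symbol is +1.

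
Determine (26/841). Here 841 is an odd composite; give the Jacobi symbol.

1

Pull out 2: since 841 ≡ 1 (mod 8), (2/841) = +1.
Reciprocity: 13 ≡ 1 and 841 ≡ 1 (mod 4), so (13/841) = +(841/13).
Reduce top mod 13: now compute (9/13).
Reciprocity: 9 ≡ 1 and 13 ≡ 1 (mod 4), so (9/13) = +(13/9).
Reduce top mod 9: now compute (4/9).
Pull out 2^2: since 9 ≡ 1 (mod 8), (2/9) = +1, so (2/9)^2 = +1.
Reached (1/9) = 1. Collecting the sign flips along the way, the symbol is +1.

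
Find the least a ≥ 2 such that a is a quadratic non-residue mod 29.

2

(2/29) = −1, so 2 is the smallest positive non-residue mod 29.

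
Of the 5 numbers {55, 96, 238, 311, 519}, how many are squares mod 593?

3

(55/593) = +1 → QR.
(96/593) = -1 → non-residue.
(238/593) = -1 → non-residue.
(311/593) = +1 → QR.
(519/593) = +1 → QR.
Total quadratic residues among the 5: 3.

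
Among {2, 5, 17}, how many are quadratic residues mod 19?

(2/19) = -1 → non-residue.
(5/19) = +1 → QR.
(17/19) = +1 → QR.
Total quadratic residues among the 3: 2.

2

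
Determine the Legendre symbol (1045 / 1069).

-1

Reciprocity: 1045 ≡ 1 and 1069 ≡ 1 (mod 4), so (1045/1069) = +(1069/1045).
Reduce top mod 1045: now compute (24/1045).
Pull out 2^3: since 1045 ≡ 5 (mod 8), (2/1045) = -1, so (2/1045)^3 = -1.
Reciprocity: 3 ≡ 3 and 1045 ≡ 1 (mod 4), so (3/1045) = +(1045/3).
Reduce top mod 3: now compute (1/3).
Reached (1/3) = 1. Collecting the sign flips along the way, the symbol is -1.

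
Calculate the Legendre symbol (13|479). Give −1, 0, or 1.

-1

Euler's criterion: (13/479) ≡ 13^239 (mod 479).
13^2 ≡ 169 (mod 479)
13^4 ≡ 300 (mod 479)
13^8 ≡ 427 (mod 479)
13^16 ≡ 309 (mod 479)
13^32 ≡ 160 (mod 479)
13^64 ≡ 213 (mod 479)
13^128 ≡ 343 (mod 479)
13^239 = 13^(128+64+32+8+4+2+1) ≡ 478 (mod 479).
Result is 478 ≡ −1, so (13/479) = −1.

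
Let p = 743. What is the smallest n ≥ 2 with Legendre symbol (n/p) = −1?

(2/743) = +1, so 2 is a residue.
(3/743) = +1, so 3 is a residue.
(4/743) = +1, so 4 is a residue.
(5/743) = −1, so 5 is the smallest positive non-residue mod 743.

5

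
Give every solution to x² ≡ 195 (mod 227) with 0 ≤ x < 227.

Since 227 ≡ 3 (mod 4), a square root of 195 is 195^((227+1)/4) = 195^57 mod 227.
Repeated squaring: 195^2≡116, 195^4≡63, 195^8≡110, 195^16≡69, 195^32≡221 (mod 227).
195^57 = 195^(32+16+8+1) ≡ 167 (mod 227).
Check: 167² = 27889 ≡ 195 (mod 227). The two roots are 60 and 167.

60, 167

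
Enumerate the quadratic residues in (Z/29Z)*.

Square k = 1,…,14 (k and 29−k give the same square):
1²=1, 2²=4, 3²=9, 4²=16, 5²=25, 6²≡7, 7²≡20, 8²≡6, 9²≡23, 10²≡13, 11²≡5, 12²≡28, 13²≡24, 14²≡22 (mod 29).
So the quadratic residues mod 29 are {1, 4, 5, 6, 7, 9, 13, 16, 20, 22, 23, 24, 25, 28}.

1, 4, 5, 6, 7, 9, 13, 16, 20, 22, 23, 24, 25, 28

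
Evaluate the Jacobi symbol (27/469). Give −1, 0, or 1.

Reciprocity: 27 ≡ 3 and 469 ≡ 1 (mod 4), so (27/469) = +(469/27).
Reduce top mod 27: now compute (10/27).
Pull out 2: since 27 ≡ 3 (mod 8), (2/27) = -1.
Reciprocity: 5 ≡ 1 and 27 ≡ 3 (mod 4), so (5/27) = +(27/5).
Reduce top mod 5: now compute (2/5).
Pull out 2: since 5 ≡ 5 (mod 8), (2/5) = -1.
Reached (1/5) = 1. Collecting the sign flips along the way, the symbol is +1.

1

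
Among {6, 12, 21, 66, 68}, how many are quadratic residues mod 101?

3

(6/101) = +1 → QR.
(12/101) = -1 → non-residue.
(21/101) = +1 → QR.
(66/101) = -1 → non-residue.
(68/101) = +1 → QR.
Total quadratic residues among the 5: 3.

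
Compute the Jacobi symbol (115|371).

-1

Reciprocity: 115 ≡ 3 and 371 ≡ 3 (mod 4), so (115/371) = −(371/115).
Reduce top mod 115: now compute (26/115).
Pull out 2: since 115 ≡ 3 (mod 8), (2/115) = -1.
Reciprocity: 13 ≡ 1 and 115 ≡ 3 (mod 4), so (13/115) = +(115/13).
Reduce top mod 13: now compute (11/13).
Reciprocity: 11 ≡ 3 and 13 ≡ 1 (mod 4), so (11/13) = +(13/11).
Reduce top mod 11: now compute (2/11).
Pull out 2: since 11 ≡ 3 (mod 8), (2/11) = -1.
Reached (1/11) = 1. Collecting the sign flips along the way, the symbol is -1.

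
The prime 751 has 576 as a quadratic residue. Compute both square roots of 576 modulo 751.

24, 727

Since 751 ≡ 3 (mod 4), a square root of 576 is 576^((751+1)/4) = 576^188 mod 751.
Repeated squaring: 576^2≡585, 576^4≡520, 576^8≡40, 576^16≡98, 576^32≡592, 576^64≡498, 576^128≡174 (mod 751).
576^188 = 576^(128+32+16+8+4) ≡ 727 (mod 751).
Check: 727² = 528529 ≡ 576 (mod 751). The two roots are 24 and 727.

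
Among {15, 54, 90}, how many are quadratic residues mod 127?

(15/127) = +1 → QR.
(54/127) = -1 → non-residue.
(90/127) = -1 → non-residue.
Total quadratic residues among the 3: 1.

1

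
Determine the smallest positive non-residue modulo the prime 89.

3

(2/89) = +1, so 2 is a residue.
(3/89) = −1, so 3 is the smallest positive non-residue mod 89.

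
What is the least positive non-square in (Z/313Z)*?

(2/313) = +1, so 2 is a residue.
(3/313) = +1, so 3 is a residue.
(4/313) = +1, so 4 is a residue.
(5/313) = −1, so 5 is the smallest positive non-residue mod 313.

5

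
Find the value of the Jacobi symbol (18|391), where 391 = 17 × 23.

Pull out 2: since 391 ≡ 7 (mod 8), (2/391) = +1.
Reciprocity: 9 ≡ 1 and 391 ≡ 3 (mod 4), so (9/391) = +(391/9).
Reduce top mod 9: now compute (4/9).
Pull out 2^2: since 9 ≡ 1 (mod 8), (2/9) = +1, so (2/9)^2 = +1.
Reached (1/9) = 1. Collecting the sign flips along the way, the symbol is +1.

1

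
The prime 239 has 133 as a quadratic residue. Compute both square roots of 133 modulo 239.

33, 206

Since 239 ≡ 3 (mod 4), a square root of 133 is 133^((239+1)/4) = 133^60 mod 239.
Repeated squaring: 133^2≡3, 133^4≡9, 133^8≡81, 133^16≡108, 133^32≡192 (mod 239).
133^60 = 133^(32+16+8+4) ≡ 33 (mod 239).
Check: 33² = 1089 ≡ 133 (mod 239). The two roots are 33 and 206.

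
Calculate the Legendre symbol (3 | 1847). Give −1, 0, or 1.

Reciprocity: 3 ≡ 3 and 1847 ≡ 3 (mod 4), so (3/1847) = −(1847/3).
Reduce top mod 3: now compute (2/3).
Pull out 2: since 3 ≡ 3 (mod 8), (2/3) = -1.
Reached (1/3) = 1. Collecting the sign flips along the way, the symbol is +1.

1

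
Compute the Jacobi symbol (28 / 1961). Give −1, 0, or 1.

Pull out 2^2: since 1961 ≡ 1 (mod 8), (2/1961) = +1, so (2/1961)^2 = +1.
Reciprocity: 7 ≡ 3 and 1961 ≡ 1 (mod 4), so (7/1961) = +(1961/7).
Reduce top mod 7: now compute (1/7).
Reached (1/7) = 1. Collecting the sign flips along the way, the symbol is +1.

1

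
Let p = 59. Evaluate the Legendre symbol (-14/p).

First reduce: -14 ≡ 45 (mod 59).
Reciprocity: 45 ≡ 1 and 59 ≡ 3 (mod 4), so (45/59) = +(59/45).
Reduce top mod 45: now compute (14/45).
Pull out 2: since 45 ≡ 5 (mod 8), (2/45) = -1.
Reciprocity: 7 ≡ 3 and 45 ≡ 1 (mod 4), so (7/45) = +(45/7).
Reduce top mod 7: now compute (3/7).
Reciprocity: 3 ≡ 3 and 7 ≡ 3 (mod 4), so (3/7) = −(7/3).
Reduce top mod 3: now compute (1/3).
Reached (1/3) = 1. Collecting the sign flips along the way, the symbol is +1.

1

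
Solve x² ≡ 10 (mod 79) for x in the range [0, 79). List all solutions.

22, 57

Since 79 ≡ 3 (mod 4), a square root of 10 is 10^((79+1)/4) = 10^20 mod 79.
Repeated squaring: 10^2≡21, 10^4≡46, 10^8≡62, 10^16≡52 (mod 79).
10^20 = 10^(16+4) ≡ 22 (mod 79).
Check: 22² = 484 ≡ 10 (mod 79). The two roots are 22 and 57.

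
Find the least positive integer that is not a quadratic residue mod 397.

(2/397) = −1, so 2 is the smallest positive non-residue mod 397.

2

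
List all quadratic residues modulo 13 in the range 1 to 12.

Square k = 1,…,6 (k and 13−k give the same square):
1²=1, 2²=4, 3²=9, 4²≡3, 5²≡12, 6²≡10 (mod 13).
So the quadratic residues mod 13 are {1, 3, 4, 9, 10, 12}.

1,3,4,9,10,12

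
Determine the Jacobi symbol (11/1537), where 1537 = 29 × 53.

Reciprocity: 11 ≡ 3 and 1537 ≡ 1 (mod 4), so (11/1537) = +(1537/11).
Reduce top mod 11: now compute (8/11).
Pull out 2^3: since 11 ≡ 3 (mod 8), (2/11) = -1, so (2/11)^3 = -1.
Reached (1/11) = 1. Collecting the sign flips along the way, the symbol is -1.

-1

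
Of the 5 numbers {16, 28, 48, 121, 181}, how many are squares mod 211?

2

(16/211) = +1 → QR.
(28/211) = -1 → non-residue.
(48/211) = -1 → non-residue.
(121/211) = +1 → QR.
(181/211) = -1 → non-residue.
Total quadratic residues among the 5: 2.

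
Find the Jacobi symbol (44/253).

Pull out 2^2: since 253 ≡ 5 (mod 8), (2/253) = -1, so (2/253)^2 = +1.
Reciprocity: 11 ≡ 3 and 253 ≡ 1 (mod 4), so (11/253) = +(253/11).
Reduce top mod 11: now compute (0/11).
Top reduces to 0: gcd > 1, so the symbol is 0.

0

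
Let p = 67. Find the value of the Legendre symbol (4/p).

Pull out 2^2: since 67 ≡ 3 (mod 8), (2/67) = -1, so (2/67)^2 = +1.
Reached (1/67) = 1. Collecting the sign flips along the way, the symbol is +1.

1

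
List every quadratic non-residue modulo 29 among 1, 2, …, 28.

2, 3, 8, 10, 11, 12, 14, 15, 17, 18, 19, 21, 26, 27

Square k = 1,…,14 (k and 29−k give the same square):
1²=1, 2²=4, 3²=9, 4²=16, 5²=25, 6²≡7, 7²≡20, 8²≡6, 9²≡23, 10²≡13, 11²≡5, 12²≡28, 13²≡24, 14²≡22 (mod 29).
The residues are {1, 4, 5, 6, 7, 9, 13, 16, 20, 22, 23, 24, 25, 28}; the non-residues are the remaining 14 nonzero classes.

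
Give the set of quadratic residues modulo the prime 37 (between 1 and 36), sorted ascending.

Square k = 1,…,18 (k and 37−k give the same square):
1²=1, 2²=4, 3²=9, 4²=16, 5²=25, 6²=36, 7²≡12, 8²≡27, 9²≡7, 10²≡26, 11²≡10, 12²≡33, 13²≡21, 14²≡11, 15²≡3, 16²≡34, 17²≡30, 18²≡28 (mod 37).
So the quadratic residues mod 37 are {1, 3, 4, 7, 9, 10, 11, 12, 16, 21, 25, 26, 27, 28, 30, 33, 34, 36}.

1 3 4 7 9 10 11 12 16 21 25 26 27 28 30 33 34 36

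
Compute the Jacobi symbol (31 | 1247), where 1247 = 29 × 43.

-1

Reciprocity: 31 ≡ 3 and 1247 ≡ 3 (mod 4), so (31/1247) = −(1247/31).
Reduce top mod 31: now compute (7/31).
Reciprocity: 7 ≡ 3 and 31 ≡ 3 (mod 4), so (7/31) = −(31/7).
Reduce top mod 7: now compute (3/7).
Reciprocity: 3 ≡ 3 and 7 ≡ 3 (mod 4), so (3/7) = −(7/3).
Reduce top mod 3: now compute (1/3).
Reached (1/3) = 1. Collecting the sign flips along the way, the symbol is -1.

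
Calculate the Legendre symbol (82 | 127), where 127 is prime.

1

Pull out 2: since 127 ≡ 7 (mod 8), (2/127) = +1.
Reciprocity: 41 ≡ 1 and 127 ≡ 3 (mod 4), so (41/127) = +(127/41).
Reduce top mod 41: now compute (4/41).
Pull out 2^2: since 41 ≡ 1 (mod 8), (2/41) = +1, so (2/41)^2 = +1.
Reached (1/41) = 1. Collecting the sign flips along the way, the symbol is +1.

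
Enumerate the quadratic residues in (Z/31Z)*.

1,2,4,5,7,8,9,10,14,16,18,19,20,25,28

Square k = 1,…,15 (k and 31−k give the same square):
1²=1, 2²=4, 3²=9, 4²=16, 5²=25, 6²≡5, 7²≡18, 8²≡2, 9²≡19, 10²≡7, 11²≡28, 12²≡20, 13²≡14, 14²≡10, 15²≡8 (mod 31).
So the quadratic residues mod 31 are {1, 2, 4, 5, 7, 8, 9, 10, 14, 16, 18, 19, 20, 25, 28}.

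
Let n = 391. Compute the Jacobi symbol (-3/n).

First reduce: -3 ≡ 388 (mod 391).
Pull out 2^2: since 391 ≡ 7 (mod 8), (2/391) = +1, so (2/391)^2 = +1.
Reciprocity: 97 ≡ 1 and 391 ≡ 3 (mod 4), so (97/391) = +(391/97).
Reduce top mod 97: now compute (3/97).
Reciprocity: 3 ≡ 3 and 97 ≡ 1 (mod 4), so (3/97) = +(97/3).
Reduce top mod 3: now compute (1/3).
Reached (1/3) = 1. Collecting the sign flips along the way, the symbol is +1.

1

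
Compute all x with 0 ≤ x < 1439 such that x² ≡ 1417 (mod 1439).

614, 825

Since 1439 ≡ 3 (mod 4), a square root of 1417 is 1417^((1439+1)/4) = 1417^360 mod 1439.
Repeated squaring: 1417^2≡484, 1417^4≡1138, 1417^8≡1383, 1417^16≡258, 1417^32≡370, 1417^64≡195, 1417^128≡611, 1417^256≡620 (mod 1439).
1417^360 = 1417^(256+64+32+8) ≡ 614 (mod 1439).
Check: 614² = 376996 ≡ 1417 (mod 1439). The two roots are 614 and 825.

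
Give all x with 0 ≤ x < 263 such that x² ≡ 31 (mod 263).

89, 174

Since 263 ≡ 3 (mod 4), a square root of 31 is 31^((263+1)/4) = 31^66 mod 263.
Repeated squaring: 31^2≡172, 31^4≡128, 31^8≡78, 31^16≡35, 31^32≡173, 31^64≡210 (mod 263).
31^66 = 31^(64+2) ≡ 89 (mod 263).
Check: 89² = 7921 ≡ 31 (mod 263). The two roots are 89 and 174.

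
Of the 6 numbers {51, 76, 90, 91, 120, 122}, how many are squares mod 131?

1

(51/131) = -1 → non-residue.
(76/131) = -1 → non-residue.
(90/131) = -1 → non-residue.
(91/131) = +1 → QR.
(120/131) = -1 → non-residue.
(122/131) = -1 → non-residue.
Total quadratic residues among the 6: 1.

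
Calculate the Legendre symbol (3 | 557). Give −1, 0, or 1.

Euler's criterion: (3/557) ≡ 3^278 (mod 557).
3^2 ≡ 9 (mod 557)
3^4 ≡ 81 (mod 557)
3^8 ≡ 434 (mod 557)
3^16 ≡ 90 (mod 557)
3^32 ≡ 302 (mod 557)
3^64 ≡ 413 (mod 557)
3^128 ≡ 127 (mod 557)
3^256 ≡ 533 (mod 557)
3^278 = 3^(256+16+4+2) ≡ 556 (mod 557).
Result is 556 ≡ −1, so (3/557) = −1.

-1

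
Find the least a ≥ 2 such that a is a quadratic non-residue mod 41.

(2/41) = +1, so 2 is a residue.
(3/41) = −1, so 3 is the smallest positive non-residue mod 41.

3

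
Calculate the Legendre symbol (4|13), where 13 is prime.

Euler's criterion: (4/13) ≡ 4^6 (mod 13).
4^2 ≡ 3 (mod 13)
4^4 ≡ 9 (mod 13)
4^6 = 4^(4+2) ≡ 1 (mod 13).
Result is 1, so (4/13) = 1.

1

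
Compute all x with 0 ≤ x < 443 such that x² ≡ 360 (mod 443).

111, 332

Since 443 ≡ 3 (mod 4), a square root of 360 is 360^((443+1)/4) = 360^111 mod 443.
Repeated squaring: 360^2≡244, 360^4≡174, 360^8≡152, 360^16≡68, 360^32≡194, 360^64≡424 (mod 443).
360^111 = 360^(64+32+8+4+2+1) ≡ 111 (mod 443).
Check: 111² = 12321 ≡ 360 (mod 443). The two roots are 111 and 332.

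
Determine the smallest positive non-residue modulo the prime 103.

(2/103) = +1, so 2 is a residue.
(3/103) = −1, so 3 is the smallest positive non-residue mod 103.

3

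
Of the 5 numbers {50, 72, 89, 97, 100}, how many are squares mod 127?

(50/127) = +1 → QR.
(72/127) = +1 → QR.
(89/127) = -1 → non-residue.
(97/127) = -1 → non-residue.
(100/127) = +1 → QR.
Total quadratic residues among the 5: 3.

3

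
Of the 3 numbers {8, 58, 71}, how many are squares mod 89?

2

(8/89) = +1 → QR.
(58/89) = -1 → non-residue.
(71/89) = +1 → QR.
Total quadratic residues among the 3: 2.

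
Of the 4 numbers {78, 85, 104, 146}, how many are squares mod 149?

2

(78/149) = -1 → non-residue.
(85/149) = +1 → QR.
(104/149) = +1 → QR.
(146/149) = -1 → non-residue.
Total quadratic residues among the 4: 2.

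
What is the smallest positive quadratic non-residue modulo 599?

(2/599) = +1, so 2 is a residue.
(3/599) = +1, so 3 is a residue.
(4/599) = +1, so 4 is a residue.
(5/599) = +1, so 5 is a residue.
(6/599) = +1, so 6 is a residue.
(7/599) = −1, so 7 is the smallest positive non-residue mod 599.

7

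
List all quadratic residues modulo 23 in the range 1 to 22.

Square k = 1,…,11 (k and 23−k give the same square):
1²=1, 2²=4, 3²=9, 4²=16, 5²≡2, 6²≡13, 7²≡3, 8²≡18, 9²≡12, 10²≡8, 11²≡6 (mod 23).
So the quadratic residues mod 23 are {1, 2, 3, 4, 6, 8, 9, 12, 13, 16, 18}.

1, 2, 3, 4, 6, 8, 9, 12, 13, 16, 18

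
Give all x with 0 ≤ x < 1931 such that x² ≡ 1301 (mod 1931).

95, 1836

Since 1931 ≡ 3 (mod 4), a square root of 1301 is 1301^((1931+1)/4) = 1301^483 mod 1931.
Repeated squaring: 1301^2≡1045, 1301^4≡1010, 1301^8≡532, 1301^16≡1098, 1301^32≡660, 1301^64≡1125, 1301^128≡820, 1301^256≡412 (mod 1931).
1301^483 = 1301^(256+128+64+32+2+1) ≡ 95 (mod 1931).
Check: 95² = 9025 ≡ 1301 (mod 1931). The two roots are 95 and 1836.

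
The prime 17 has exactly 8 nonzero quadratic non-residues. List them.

Square k = 1,…,8 (k and 17−k give the same square):
1²=1, 2²=4, 3²=9, 4²=16, 5²≡8, 6²≡2, 7²≡15, 8²≡13 (mod 17).
The residues are {1, 2, 4, 8, 9, 13, 15, 16}; the non-residues are the remaining 8 nonzero classes.

3,5,6,7,10,11,12,14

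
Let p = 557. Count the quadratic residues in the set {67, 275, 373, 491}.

2

(67/557) = +1 → QR.
(275/557) = -1 → non-residue.
(373/557) = +1 → QR.
(491/557) = -1 → non-residue.
Total quadratic residues among the 4: 2.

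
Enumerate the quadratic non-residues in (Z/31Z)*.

3, 6, 11, 12, 13, 15, 17, 21, 22, 23, 24, 26, 27, 29, 30

Square k = 1,…,15 (k and 31−k give the same square):
1²=1, 2²=4, 3²=9, 4²=16, 5²=25, 6²≡5, 7²≡18, 8²≡2, 9²≡19, 10²≡7, 11²≡28, 12²≡20, 13²≡14, 14²≡10, 15²≡8 (mod 31).
The residues are {1, 2, 4, 5, 7, 8, 9, 10, 14, 16, 18, 19, 20, 25, 28}; the non-residues are the remaining 15 nonzero classes.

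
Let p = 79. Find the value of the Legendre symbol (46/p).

1

Pull out 2: since 79 ≡ 7 (mod 8), (2/79) = +1.
Reciprocity: 23 ≡ 3 and 79 ≡ 3 (mod 4), so (23/79) = −(79/23).
Reduce top mod 23: now compute (10/23).
Pull out 2: since 23 ≡ 7 (mod 8), (2/23) = +1.
Reciprocity: 5 ≡ 1 and 23 ≡ 3 (mod 4), so (5/23) = +(23/5).
Reduce top mod 5: now compute (3/5).
Reciprocity: 3 ≡ 3 and 5 ≡ 1 (mod 4), so (3/5) = +(5/3).
Reduce top mod 3: now compute (2/3).
Pull out 2: since 3 ≡ 3 (mod 8), (2/3) = -1.
Reached (1/3) = 1. Collecting the sign flips along the way, the symbol is +1.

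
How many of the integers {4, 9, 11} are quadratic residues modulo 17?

(4/17) = +1 → QR.
(9/17) = +1 → QR.
(11/17) = -1 → non-residue.
Total quadratic residues among the 3: 2.

2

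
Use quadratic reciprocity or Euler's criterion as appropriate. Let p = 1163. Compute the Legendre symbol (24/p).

-1

Pull out 2^3: since 1163 ≡ 3 (mod 8), (2/1163) = -1, so (2/1163)^3 = -1.
Reciprocity: 3 ≡ 3 and 1163 ≡ 3 (mod 4), so (3/1163) = −(1163/3).
Reduce top mod 3: now compute (2/3).
Pull out 2: since 3 ≡ 3 (mod 8), (2/3) = -1.
Reached (1/3) = 1. Collecting the sign flips along the way, the symbol is -1.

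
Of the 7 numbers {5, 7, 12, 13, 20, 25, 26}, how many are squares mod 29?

(5/29) = +1 → QR.
(7/29) = +1 → QR.
(12/29) = -1 → non-residue.
(13/29) = +1 → QR.
(20/29) = +1 → QR.
(25/29) = +1 → QR.
(26/29) = -1 → non-residue.
Total quadratic residues among the 7: 5.

5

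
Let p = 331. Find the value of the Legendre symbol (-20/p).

-1

First reduce: -20 ≡ 311 (mod 331).
Reciprocity: 311 ≡ 3 and 331 ≡ 3 (mod 4), so (311/331) = −(331/311).
Reduce top mod 311: now compute (20/311).
Pull out 2^2: since 311 ≡ 7 (mod 8), (2/311) = +1, so (2/311)^2 = +1.
Reciprocity: 5 ≡ 1 and 311 ≡ 3 (mod 4), so (5/311) = +(311/5).
Reduce top mod 5: now compute (1/5).
Reached (1/5) = 1. Collecting the sign flips along the way, the symbol is -1.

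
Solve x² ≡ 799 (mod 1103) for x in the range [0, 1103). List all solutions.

439, 664

Since 1103 ≡ 3 (mod 4), a square root of 799 is 799^((1103+1)/4) = 799^276 mod 1103.
Repeated squaring: 799^2≡867, 799^4≡546, 799^8≡306, 799^16≡984, 799^32≡925, 799^64≡800, 799^128≡260, 799^256≡317 (mod 1103).
799^276 = 799^(256+16+4) ≡ 664 (mod 1103).
Check: 664² = 440896 ≡ 799 (mod 1103). The two roots are 439 and 664.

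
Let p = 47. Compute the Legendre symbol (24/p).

Pull out 2^3: since 47 ≡ 7 (mod 8), (2/47) = +1, so (2/47)^3 = +1.
Reciprocity: 3 ≡ 3 and 47 ≡ 3 (mod 4), so (3/47) = −(47/3).
Reduce top mod 3: now compute (2/3).
Pull out 2: since 3 ≡ 3 (mod 8), (2/3) = -1.
Reached (1/3) = 1. Collecting the sign flips along the way, the symbol is +1.

1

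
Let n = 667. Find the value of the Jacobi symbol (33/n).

-1

Reciprocity: 33 ≡ 1 and 667 ≡ 3 (mod 4), so (33/667) = +(667/33).
Reduce top mod 33: now compute (7/33).
Reciprocity: 7 ≡ 3 and 33 ≡ 1 (mod 4), so (7/33) = +(33/7).
Reduce top mod 7: now compute (5/7).
Reciprocity: 5 ≡ 1 and 7 ≡ 3 (mod 4), so (5/7) = +(7/5).
Reduce top mod 5: now compute (2/5).
Pull out 2: since 5 ≡ 5 (mod 8), (2/5) = -1.
Reached (1/5) = 1. Collecting the sign flips along the way, the symbol is -1.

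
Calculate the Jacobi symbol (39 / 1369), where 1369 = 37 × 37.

1

Reciprocity: 39 ≡ 3 and 1369 ≡ 1 (mod 4), so (39/1369) = +(1369/39).
Reduce top mod 39: now compute (4/39).
Pull out 2^2: since 39 ≡ 7 (mod 8), (2/39) = +1, so (2/39)^2 = +1.
Reached (1/39) = 1. Collecting the sign flips along the way, the symbol is +1.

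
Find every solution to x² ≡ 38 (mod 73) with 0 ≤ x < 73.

29, 44

73 ≡ 1 (mod 4), so we find a root by search.
Trying successive values, 29² = 841 ≡ 38 (mod 73). The other root is 73 − 29 = 44.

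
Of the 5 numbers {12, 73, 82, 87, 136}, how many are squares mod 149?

2

(12/149) = -1 → non-residue.
(73/149) = +1 → QR.
(82/149) = +1 → QR.
(87/149) = -1 → non-residue.
(136/149) = -1 → non-residue.
Total quadratic residues among the 5: 2.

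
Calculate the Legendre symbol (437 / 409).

First reduce: 437 ≡ 28 (mod 409).
Pull out 2^2: since 409 ≡ 1 (mod 8), (2/409) = +1, so (2/409)^2 = +1.
Reciprocity: 7 ≡ 3 and 409 ≡ 1 (mod 4), so (7/409) = +(409/7).
Reduce top mod 7: now compute (3/7).
Reciprocity: 3 ≡ 3 and 7 ≡ 3 (mod 4), so (3/7) = −(7/3).
Reduce top mod 3: now compute (1/3).
Reached (1/3) = 1. Collecting the sign flips along the way, the symbol is -1.

-1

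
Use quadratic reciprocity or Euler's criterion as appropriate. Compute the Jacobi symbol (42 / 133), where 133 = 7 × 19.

0

Pull out 2: since 133 ≡ 5 (mod 8), (2/133) = -1.
Reciprocity: 21 ≡ 1 and 133 ≡ 1 (mod 4), so (21/133) = +(133/21).
Reduce top mod 21: now compute (7/21).
Reciprocity: 7 ≡ 3 and 21 ≡ 1 (mod 4), so (7/21) = +(21/7).
Reduce top mod 7: now compute (0/7).
Top reduces to 0: gcd > 1, so the symbol is 0.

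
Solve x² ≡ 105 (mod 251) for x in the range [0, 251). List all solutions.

119, 132

Since 251 ≡ 3 (mod 4), a square root of 105 is 105^((251+1)/4) = 105^63 mod 251.
Repeated squaring: 105^2≡232, 105^4≡110, 105^8≡52, 105^16≡194, 105^32≡237 (mod 251).
105^63 = 105^(32+16+8+4+2+1) ≡ 119 (mod 251).
Check: 119² = 14161 ≡ 105 (mod 251). The two roots are 119 and 132.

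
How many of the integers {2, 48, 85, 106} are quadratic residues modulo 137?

1

(2/137) = +1 → QR.
(48/137) = -1 → non-residue.
(85/137) = -1 → non-residue.
(106/137) = -1 → non-residue.
Total quadratic residues among the 4: 1.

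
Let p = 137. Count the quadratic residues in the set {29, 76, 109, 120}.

(29/137) = -1 → non-residue.
(76/137) = +1 → QR.
(109/137) = +1 → QR.
(120/137) = +1 → QR.
Total quadratic residues among the 4: 3.

3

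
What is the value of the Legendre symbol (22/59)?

Pull out 2: since 59 ≡ 3 (mod 8), (2/59) = -1.
Reciprocity: 11 ≡ 3 and 59 ≡ 3 (mod 4), so (11/59) = −(59/11).
Reduce top mod 11: now compute (4/11).
Pull out 2^2: since 11 ≡ 3 (mod 8), (2/11) = -1, so (2/11)^2 = +1.
Reached (1/11) = 1. Collecting the sign flips along the way, the symbol is +1.

1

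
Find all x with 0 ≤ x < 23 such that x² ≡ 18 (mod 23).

Since 23 ≡ 3 (mod 4), a square root of 18 is 18^((23+1)/4) = 18^6 mod 23.
Repeated squaring: 18^2≡2, 18^4≡4 (mod 23).
18^6 = 18^(4+2) ≡ 8 (mod 23).
Check: 8² = 64 ≡ 18 (mod 23). The two roots are 8 and 15.

8, 15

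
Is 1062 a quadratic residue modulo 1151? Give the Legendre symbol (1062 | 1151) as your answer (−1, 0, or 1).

Euler's criterion: (1062/1151) ≡ 1062^575 (mod 1151).
1062^2 ≡ 1015 (mod 1151)
1062^4 ≡ 80 (mod 1151)
1062^8 ≡ 645 (mod 1151)
1062^16 ≡ 514 (mod 1151)
1062^32 ≡ 617 (mod 1151)
1062^64 ≡ 859 (mod 1151)
1062^128 ≡ 90 (mod 1151)
1062^256 ≡ 43 (mod 1151)
1062^512 ≡ 698 (mod 1151)
1062^575 = 1062^(512+32+16+8+4+2+1) ≡ 1 (mod 1151).
Result is 1, so (1062/1151) = 1.

1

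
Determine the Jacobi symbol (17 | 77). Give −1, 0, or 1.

Reciprocity: 17 ≡ 1 and 77 ≡ 1 (mod 4), so (17/77) = +(77/17).
Reduce top mod 17: now compute (9/17).
Reciprocity: 9 ≡ 1 and 17 ≡ 1 (mod 4), so (9/17) = +(17/9).
Reduce top mod 9: now compute (8/9).
Pull out 2^3: since 9 ≡ 1 (mod 8), (2/9) = +1, so (2/9)^3 = +1.
Reached (1/9) = 1. Collecting the sign flips along the way, the symbol is +1.

1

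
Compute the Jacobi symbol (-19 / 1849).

1

First reduce: -19 ≡ 1830 (mod 1849).
Pull out 2: since 1849 ≡ 1 (mod 8), (2/1849) = +1.
Reciprocity: 915 ≡ 3 and 1849 ≡ 1 (mod 4), so (915/1849) = +(1849/915).
Reduce top mod 915: now compute (19/915).
Reciprocity: 19 ≡ 3 and 915 ≡ 3 (mod 4), so (19/915) = −(915/19).
Reduce top mod 19: now compute (3/19).
Reciprocity: 3 ≡ 3 and 19 ≡ 3 (mod 4), so (3/19) = −(19/3).
Reduce top mod 3: now compute (1/3).
Reached (1/3) = 1. Collecting the sign flips along the way, the symbol is +1.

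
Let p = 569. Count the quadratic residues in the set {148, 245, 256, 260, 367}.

4

(148/569) = -1 → non-residue.
(245/569) = +1 → QR.
(256/569) = +1 → QR.
(260/569) = +1 → QR.
(367/569) = +1 → QR.
Total quadratic residues among the 5: 4.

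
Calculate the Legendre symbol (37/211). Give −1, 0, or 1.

Reciprocity: 37 ≡ 1 and 211 ≡ 3 (mod 4), so (37/211) = +(211/37).
Reduce top mod 37: now compute (26/37).
Pull out 2: since 37 ≡ 5 (mod 8), (2/37) = -1.
Reciprocity: 13 ≡ 1 and 37 ≡ 1 (mod 4), so (13/37) = +(37/13).
Reduce top mod 13: now compute (11/13).
Reciprocity: 11 ≡ 3 and 13 ≡ 1 (mod 4), so (11/13) = +(13/11).
Reduce top mod 11: now compute (2/11).
Pull out 2: since 11 ≡ 3 (mod 8), (2/11) = -1.
Reached (1/11) = 1. Collecting the sign flips along the way, the symbol is +1.

1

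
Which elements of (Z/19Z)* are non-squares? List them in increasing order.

Square k = 1,…,9 (k and 19−k give the same square):
1²=1, 2²=4, 3²=9, 4²=16, 5²≡6, 6²≡17, 7²≡11, 8²≡7, 9²≡5 (mod 19).
The residues are {1, 4, 5, 6, 7, 9, 11, 16, 17}; the non-residues are the remaining 9 nonzero classes.

2, 3, 8, 10, 12, 13, 14, 15, 18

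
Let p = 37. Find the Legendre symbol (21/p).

Euler's criterion: (21/37) ≡ 21^18 (mod 37).
21^2 ≡ 34 (mod 37)
21^4 ≡ 9 (mod 37)
21^8 ≡ 7 (mod 37)
21^16 ≡ 12 (mod 37)
21^18 = 21^(16+2) ≡ 1 (mod 37).
Result is 1, so (21/37) = 1.

1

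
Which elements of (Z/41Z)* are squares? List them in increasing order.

1, 2, 4, 5, 8, 9, 10, 16, 18, 20, 21, 23, 25, 31, 32, 33, 36, 37, 39, 40

Square k = 1,…,20 (k and 41−k give the same square):
1²=1, 2²=4, 3²=9, 4²=16, 5²=25, 6²=36, 7²≡8, 8²≡23, 9²≡40, 10²≡18, 11²≡39, 12²≡21, 13²≡5, 14²≡32, 15²≡20, 16²≡10, 17²≡2, 18²≡37, 19²≡33, 20²≡31 (mod 41).
So the quadratic residues mod 41 are {1, 2, 4, 5, 8, 9, 10, 16, 18, 20, 21, 23, 25, 31, 32, 33, 36, 37, 39, 40}.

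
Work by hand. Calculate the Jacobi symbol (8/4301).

-1

Pull out 2^3: since 4301 ≡ 5 (mod 8), (2/4301) = -1, so (2/4301)^3 = -1.
Reached (1/4301) = 1. Collecting the sign flips along the way, the symbol is -1.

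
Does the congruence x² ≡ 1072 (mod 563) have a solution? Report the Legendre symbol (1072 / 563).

First reduce: 1072 ≡ 509 (mod 563).
Reciprocity: 509 ≡ 1 and 563 ≡ 3 (mod 4), so (509/563) = +(563/509).
Reduce top mod 509: now compute (54/509).
Pull out 2: since 509 ≡ 5 (mod 8), (2/509) = -1.
Reciprocity: 27 ≡ 3 and 509 ≡ 1 (mod 4), so (27/509) = +(509/27).
Reduce top mod 27: now compute (23/27).
Reciprocity: 23 ≡ 3 and 27 ≡ 3 (mod 4), so (23/27) = −(27/23).
Reduce top mod 23: now compute (4/23).
Pull out 2^2: since 23 ≡ 7 (mod 8), (2/23) = +1, so (2/23)^2 = +1.
Reached (1/23) = 1. Collecting the sign flips along the way, the symbol is +1.

1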